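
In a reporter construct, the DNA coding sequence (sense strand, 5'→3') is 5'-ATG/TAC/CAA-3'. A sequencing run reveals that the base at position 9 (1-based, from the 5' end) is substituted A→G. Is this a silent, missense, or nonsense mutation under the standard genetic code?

silent

Position 9 falls in codon 3: CAA → Gln.
After the substitution the codon is CAG → Gln.
Both encode Gln, so the change is synonymous.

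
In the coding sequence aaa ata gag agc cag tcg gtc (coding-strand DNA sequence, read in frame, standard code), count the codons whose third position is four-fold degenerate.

2

Codon 1 AAA (Lys): third position 2-fold.
Codon 2 ATA (Ile): third position 3-fold.
Codon 3 GAG (Glu): third position 2-fold.
Codon 4 AGC (Ser): third position 2-fold.
Codon 5 CAG (Gln): third position 2-fold.
Codon 6 TCG (Ser): third position 4-fold.
Codon 7 GTC (Val): third position 4-fold.
Four-fold degenerate third positions: 2.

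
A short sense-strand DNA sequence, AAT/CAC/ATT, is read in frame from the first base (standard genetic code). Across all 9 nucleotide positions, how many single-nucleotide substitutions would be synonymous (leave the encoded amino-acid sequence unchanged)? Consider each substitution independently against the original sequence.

Codon 1 (AAT, Asn): 1 synonymous substitution.
Codon 2 (CAC, His): 1 synonymous substitution.
Codon 3 (ATT, Ile): 2 synonymous substitutions.
Total: 1 + 1 + 2 = 4.

4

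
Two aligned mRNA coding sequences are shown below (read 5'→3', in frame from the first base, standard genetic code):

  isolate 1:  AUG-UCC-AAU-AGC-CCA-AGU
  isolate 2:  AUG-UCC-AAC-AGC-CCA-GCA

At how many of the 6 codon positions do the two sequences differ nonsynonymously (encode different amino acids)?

1

Codon 1: AUG Met / AUG Met — identical.
Codon 2: UCC Ser / UCC Ser — identical.
Codon 3: AAU Asn / AAC Asn — synonymous.
Codon 4: AGC Ser / AGC Ser — identical.
Codon 5: CCA Pro / CCA Pro — identical.
Codon 6: AGU Ser / GCA Ala — nonsynonymous.
Nonsynonymous differences: 1.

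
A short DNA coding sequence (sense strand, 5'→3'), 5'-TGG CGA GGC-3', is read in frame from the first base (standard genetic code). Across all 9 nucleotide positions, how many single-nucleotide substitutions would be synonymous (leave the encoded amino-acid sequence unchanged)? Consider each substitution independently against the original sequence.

Codon 1 (TGG, Trp): 0 synonymous substitutions.
Codon 2 (CGA, Arg): 4 synonymous substitutions.
Codon 3 (GGC, Gly): 3 synonymous substitutions.
Total: 0 + 4 + 3 = 7.

7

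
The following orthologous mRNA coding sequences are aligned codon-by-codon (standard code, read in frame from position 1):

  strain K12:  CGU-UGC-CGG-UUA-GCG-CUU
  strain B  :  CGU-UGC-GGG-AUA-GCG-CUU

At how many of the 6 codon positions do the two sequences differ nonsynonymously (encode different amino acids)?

2

Codon 1: CGU Arg / CGU Arg — identical.
Codon 2: UGC Cys / UGC Cys — identical.
Codon 3: CGG Arg / GGG Gly — nonsynonymous.
Codon 4: UUA Leu / AUA Ile — nonsynonymous.
Codon 5: GCG Ala / GCG Ala — identical.
Codon 6: CUU Leu / CUU Leu — identical.
Nonsynonymous differences: 2.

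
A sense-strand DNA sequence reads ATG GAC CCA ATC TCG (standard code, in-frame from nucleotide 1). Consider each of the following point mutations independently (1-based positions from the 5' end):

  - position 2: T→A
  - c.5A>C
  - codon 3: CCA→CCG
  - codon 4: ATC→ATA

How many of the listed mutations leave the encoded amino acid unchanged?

Codon 1: ATG (Met) → AAG (Lys) — missense.
Codon 2: GAC (Asp) → GCC (Ala) — missense.
Codon 3: CCA (Pro) → CCG (Pro) — synonymous.
Codon 4: ATC (Ile) → ATA (Ile) — synonymous.
Synonymous: 2 of 4.

2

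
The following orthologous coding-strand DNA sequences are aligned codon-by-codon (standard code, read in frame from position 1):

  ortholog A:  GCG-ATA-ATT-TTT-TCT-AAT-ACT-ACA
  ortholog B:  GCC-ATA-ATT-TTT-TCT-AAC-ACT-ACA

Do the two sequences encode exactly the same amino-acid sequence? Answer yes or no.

yes

Codon 1: GCG Ala / GCC Ala — synonymous.
Codon 2: ATA Ile / ATA Ile — identical.
Codon 3: ATT Ile / ATT Ile — identical.
Codon 4: TTT Phe / TTT Phe — identical.
Codon 5: TCT Ser / TCT Ser — identical.
Codon 6: AAT Asn / AAC Asn — synonymous.
Codon 7: ACT Thr / ACT Thr — identical.
Codon 8: ACA Thr / ACA Thr — identical.
Nonsynonymous differences: 0 → same protein.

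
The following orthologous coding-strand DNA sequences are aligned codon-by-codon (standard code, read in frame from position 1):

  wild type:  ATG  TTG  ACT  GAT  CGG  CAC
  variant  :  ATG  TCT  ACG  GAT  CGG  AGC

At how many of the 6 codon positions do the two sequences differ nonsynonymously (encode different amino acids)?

2

Codon 1: ATG Met / ATG Met — identical.
Codon 2: TTG Leu / TCT Ser — nonsynonymous.
Codon 3: ACT Thr / ACG Thr — synonymous.
Codon 4: GAT Asp / GAT Asp — identical.
Codon 5: CGG Arg / CGG Arg — identical.
Codon 6: CAC His / AGC Ser — nonsynonymous.
Nonsynonymous differences: 2.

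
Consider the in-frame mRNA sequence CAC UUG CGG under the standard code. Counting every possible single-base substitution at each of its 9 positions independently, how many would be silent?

Codon 1 (CAC, His): 1 synonymous substitution.
Codon 2 (UUG, Leu): 2 synonymous substitutions.
Codon 3 (CGG, Arg): 4 synonymous substitutions.
Total: 1 + 2 + 4 = 7.

7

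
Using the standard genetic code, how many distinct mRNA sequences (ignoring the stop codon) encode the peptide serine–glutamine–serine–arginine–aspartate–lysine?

Ser: 6 codons.
Gln: 2 codons.
Ser: 6 codons.
Arg: 6 codons.
Asp: 2 codons.
Lys: 2 codons.
6 × 2 × 6 × 6 × 2 × 2 = 1728.

1728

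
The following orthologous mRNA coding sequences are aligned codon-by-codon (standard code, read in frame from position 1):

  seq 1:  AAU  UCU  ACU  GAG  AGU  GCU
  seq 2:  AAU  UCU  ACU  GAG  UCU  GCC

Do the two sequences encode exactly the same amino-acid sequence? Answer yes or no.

yes

Codon 1: AAU Asn / AAU Asn — identical.
Codon 2: UCU Ser / UCU Ser — identical.
Codon 3: ACU Thr / ACU Thr — identical.
Codon 4: GAG Glu / GAG Glu — identical.
Codon 5: AGU Ser / UCU Ser — synonymous.
Codon 6: GCU Ala / GCC Ala — synonymous.
Nonsynonymous differences: 0 → same protein.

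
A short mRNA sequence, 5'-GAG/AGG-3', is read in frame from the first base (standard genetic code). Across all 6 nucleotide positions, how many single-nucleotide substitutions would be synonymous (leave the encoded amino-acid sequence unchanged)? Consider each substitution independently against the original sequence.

3

Codon 1 (GAG, Glu): 1 synonymous substitution.
Codon 2 (AGG, Arg): 2 synonymous substitutions.
Total: 1 + 2 = 3.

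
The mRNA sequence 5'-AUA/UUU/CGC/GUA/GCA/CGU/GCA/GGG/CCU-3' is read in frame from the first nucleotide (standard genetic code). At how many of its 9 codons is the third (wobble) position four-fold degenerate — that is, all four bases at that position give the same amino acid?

Codon 1 AUA (Ile): third position 3-fold.
Codon 2 UUU (Phe): third position 2-fold.
Codon 3 CGC (Arg): third position 4-fold.
Codon 4 GUA (Val): third position 4-fold.
Codon 5 GCA (Ala): third position 4-fold.
Codon 6 CGU (Arg): third position 4-fold.
Codon 7 GCA (Ala): third position 4-fold.
Codon 8 GGG (Gly): third position 4-fold.
Codon 9 CCU (Pro): third position 4-fold.
Four-fold degenerate third positions: 7.

7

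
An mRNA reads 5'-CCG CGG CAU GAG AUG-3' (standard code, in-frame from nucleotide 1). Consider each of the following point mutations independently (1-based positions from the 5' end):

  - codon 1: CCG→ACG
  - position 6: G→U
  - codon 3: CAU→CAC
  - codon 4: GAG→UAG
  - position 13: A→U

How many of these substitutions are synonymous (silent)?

Codon 1: CCG (Pro) → ACG (Thr) — missense.
Codon 2: CGG (Arg) → CGU (Arg) — synonymous.
Codon 3: CAU (His) → CAC (His) — synonymous.
Codon 4: GAG (Glu) → UAG (Stop) — nonsense.
Codon 5: AUG (Met) → UUG (Leu) — missense.
Synonymous: 2 of 5.

2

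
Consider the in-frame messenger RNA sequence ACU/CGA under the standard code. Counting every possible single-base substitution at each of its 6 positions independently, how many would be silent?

7

Codon 1 (ACU, Thr): 3 synonymous substitutions.
Codon 2 (CGA, Arg): 4 synonymous substitutions.
Total: 3 + 4 = 7.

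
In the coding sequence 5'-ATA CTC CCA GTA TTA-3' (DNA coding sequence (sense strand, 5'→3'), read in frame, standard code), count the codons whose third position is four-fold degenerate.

3

Codon 1 ATA (Ile): third position 3-fold.
Codon 2 CTC (Leu): third position 4-fold.
Codon 3 CCA (Pro): third position 4-fold.
Codon 4 GTA (Val): third position 4-fold.
Codon 5 TTA (Leu): third position 2-fold.
Four-fold degenerate third positions: 3.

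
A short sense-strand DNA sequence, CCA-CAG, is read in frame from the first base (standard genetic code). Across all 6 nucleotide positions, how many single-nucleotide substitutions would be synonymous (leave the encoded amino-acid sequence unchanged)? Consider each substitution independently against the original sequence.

Codon 1 (CCA, Pro): 3 synonymous substitutions.
Codon 2 (CAG, Gln): 1 synonymous substitution.
Total: 3 + 1 = 4.

4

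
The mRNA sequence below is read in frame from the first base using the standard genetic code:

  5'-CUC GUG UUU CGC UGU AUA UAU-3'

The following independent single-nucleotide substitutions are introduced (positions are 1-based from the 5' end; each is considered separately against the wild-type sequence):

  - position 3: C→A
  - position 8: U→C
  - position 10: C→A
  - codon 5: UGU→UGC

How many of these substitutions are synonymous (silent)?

Codon 1: CUC (Leu) → CUA (Leu) — synonymous.
Codon 3: UUU (Phe) → UCU (Ser) — missense.
Codon 4: CGC (Arg) → AGC (Ser) — missense.
Codon 5: UGU (Cys) → UGC (Cys) — synonymous.
Synonymous: 2 of 4.

2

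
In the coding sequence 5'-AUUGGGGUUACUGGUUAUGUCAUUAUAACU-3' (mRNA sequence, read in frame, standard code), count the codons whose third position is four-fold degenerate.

Codon 1 AUU (Ile): third position 3-fold.
Codon 2 GGG (Gly): third position 4-fold.
Codon 3 GUU (Val): third position 4-fold.
Codon 4 ACU (Thr): third position 4-fold.
Codon 5 GGU (Gly): third position 4-fold.
Codon 6 UAU (Tyr): third position 2-fold.
Codon 7 GUC (Val): third position 4-fold.
Codon 8 AUU (Ile): third position 3-fold.
Codon 9 AUA (Ile): third position 3-fold.
Codon 10 ACU (Thr): third position 4-fold.
Four-fold degenerate third positions: 6.

6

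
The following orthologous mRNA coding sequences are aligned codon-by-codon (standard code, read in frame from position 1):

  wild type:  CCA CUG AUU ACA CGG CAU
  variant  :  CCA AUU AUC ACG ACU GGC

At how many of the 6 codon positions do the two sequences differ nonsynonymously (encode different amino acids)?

3

Codon 1: CCA Pro / CCA Pro — identical.
Codon 2: CUG Leu / AUU Ile — nonsynonymous.
Codon 3: AUU Ile / AUC Ile — synonymous.
Codon 4: ACA Thr / ACG Thr — synonymous.
Codon 5: CGG Arg / ACU Thr — nonsynonymous.
Codon 6: CAU His / GGC Gly — nonsynonymous.
Nonsynonymous differences: 3.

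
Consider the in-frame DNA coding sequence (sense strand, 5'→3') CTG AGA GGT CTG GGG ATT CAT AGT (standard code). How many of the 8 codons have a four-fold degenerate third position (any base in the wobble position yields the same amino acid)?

Codon 1 CTG (Leu): third position 4-fold.
Codon 2 AGA (Arg): third position 2-fold.
Codon 3 GGT (Gly): third position 4-fold.
Codon 4 CTG (Leu): third position 4-fold.
Codon 5 GGG (Gly): third position 4-fold.
Codon 6 ATT (Ile): third position 3-fold.
Codon 7 CAT (His): third position 2-fold.
Codon 8 AGT (Ser): third position 2-fold.
Four-fold degenerate third positions: 4.

4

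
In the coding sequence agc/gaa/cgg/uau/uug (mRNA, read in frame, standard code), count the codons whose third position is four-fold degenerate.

1

Codon 1 AGC (Ser): third position 2-fold.
Codon 2 GAA (Glu): third position 2-fold.
Codon 3 CGG (Arg): third position 4-fold.
Codon 4 UAU (Tyr): third position 2-fold.
Codon 5 UUG (Leu): third position 2-fold.
Four-fold degenerate third positions: 1.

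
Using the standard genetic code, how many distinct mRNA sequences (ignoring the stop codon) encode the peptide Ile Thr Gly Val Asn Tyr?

Ile: 3 codons.
Thr: 4 codons.
Gly: 4 codons.
Val: 4 codons.
Asn: 2 codons.
Tyr: 2 codons.
3 × 4 × 4 × 4 × 2 × 2 = 768.

768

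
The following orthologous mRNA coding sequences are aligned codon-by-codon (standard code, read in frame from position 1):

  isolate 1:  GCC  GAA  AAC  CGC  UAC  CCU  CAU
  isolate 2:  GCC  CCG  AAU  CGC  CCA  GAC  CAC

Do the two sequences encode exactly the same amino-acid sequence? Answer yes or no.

no

Codon 1: GCC Ala / GCC Ala — identical.
Codon 2: GAA Glu / CCG Pro — nonsynonymous.
Codon 3: AAC Asn / AAU Asn — synonymous.
Codon 4: CGC Arg / CGC Arg — identical.
Codon 5: UAC Tyr / CCA Pro — nonsynonymous.
Codon 6: CCU Pro / GAC Asp — nonsynonymous.
Codon 7: CAU His / CAC His — synonymous.
Nonsynonymous differences: 3 → different protein.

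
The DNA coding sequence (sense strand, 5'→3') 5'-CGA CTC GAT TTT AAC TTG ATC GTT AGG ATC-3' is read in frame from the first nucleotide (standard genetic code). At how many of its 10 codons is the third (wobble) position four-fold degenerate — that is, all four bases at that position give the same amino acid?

3

Codon 1 CGA (Arg): third position 4-fold.
Codon 2 CTC (Leu): third position 4-fold.
Codon 3 GAT (Asp): third position 2-fold.
Codon 4 TTT (Phe): third position 2-fold.
Codon 5 AAC (Asn): third position 2-fold.
Codon 6 TTG (Leu): third position 2-fold.
Codon 7 ATC (Ile): third position 3-fold.
Codon 8 GTT (Val): third position 4-fold.
Codon 9 AGG (Arg): third position 2-fold.
Codon 10 ATC (Ile): third position 3-fold.
Four-fold degenerate third positions: 3.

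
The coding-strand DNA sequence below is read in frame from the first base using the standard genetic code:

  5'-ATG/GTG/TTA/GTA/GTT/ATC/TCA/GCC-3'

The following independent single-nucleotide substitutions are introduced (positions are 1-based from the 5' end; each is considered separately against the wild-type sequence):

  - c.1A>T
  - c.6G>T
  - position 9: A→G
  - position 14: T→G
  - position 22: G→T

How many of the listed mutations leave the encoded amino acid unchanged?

2

Codon 1: ATG (Met) → TTG (Leu) — missense.
Codon 2: GTG (Val) → GTT (Val) — synonymous.
Codon 3: TTA (Leu) → TTG (Leu) — synonymous.
Codon 5: GTT (Val) → GGT (Gly) — missense.
Codon 8: GCC (Ala) → TCC (Ser) — missense.
Synonymous: 2 of 5.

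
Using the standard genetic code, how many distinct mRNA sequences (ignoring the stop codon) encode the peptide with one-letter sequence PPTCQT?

Pro: 4 codons.
Pro: 4 codons.
Thr: 4 codons.
Cys: 2 codons.
Gln: 2 codons.
Thr: 4 codons.
4 × 4 × 4 × 2 × 2 × 4 = 1024.

1024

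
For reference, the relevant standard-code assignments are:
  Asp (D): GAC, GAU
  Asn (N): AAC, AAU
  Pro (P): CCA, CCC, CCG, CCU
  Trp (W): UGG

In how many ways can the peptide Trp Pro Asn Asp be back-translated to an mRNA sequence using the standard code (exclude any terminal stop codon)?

Trp: 1 codon.
Pro: 4 codons.
Asn: 2 codons.
Asp: 2 codons.
1 × 4 × 2 × 2 = 16.

16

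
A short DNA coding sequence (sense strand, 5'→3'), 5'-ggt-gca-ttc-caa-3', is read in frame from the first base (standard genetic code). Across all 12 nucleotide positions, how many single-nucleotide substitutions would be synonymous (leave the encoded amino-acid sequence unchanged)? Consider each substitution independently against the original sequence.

8

Codon 1 (GGT, Gly): 3 synonymous substitutions.
Codon 2 (GCA, Ala): 3 synonymous substitutions.
Codon 3 (TTC, Phe): 1 synonymous substitution.
Codon 4 (CAA, Gln): 1 synonymous substitution.
Total: 3 + 3 + 1 + 1 = 8.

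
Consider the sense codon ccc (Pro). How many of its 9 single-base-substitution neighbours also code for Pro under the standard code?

Position 1: none → 0 synonymous.
Position 2: none → 0 synonymous.
Position 3: CCU, CCA, CCG → 3 synonymous.
Total: 0 + 0 + 3 = 3.

3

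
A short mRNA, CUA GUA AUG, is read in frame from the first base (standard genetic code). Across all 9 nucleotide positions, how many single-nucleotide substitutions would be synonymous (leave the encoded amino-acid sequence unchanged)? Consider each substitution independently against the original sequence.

Codon 1 (CUA, Leu): 4 synonymous substitutions.
Codon 2 (GUA, Val): 3 synonymous substitutions.
Codon 3 (AUG, Met): 0 synonymous substitutions.
Total: 4 + 3 + 0 = 7.

7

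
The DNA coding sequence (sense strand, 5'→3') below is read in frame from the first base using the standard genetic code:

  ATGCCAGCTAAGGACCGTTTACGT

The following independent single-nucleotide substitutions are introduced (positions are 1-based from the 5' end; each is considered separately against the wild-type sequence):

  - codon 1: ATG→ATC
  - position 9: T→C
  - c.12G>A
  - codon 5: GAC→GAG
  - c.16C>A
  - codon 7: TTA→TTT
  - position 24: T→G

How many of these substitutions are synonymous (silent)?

3

Codon 1: ATG (Met) → ATC (Ile) — missense.
Codon 3: GCT (Ala) → GCC (Ala) — synonymous.
Codon 4: AAG (Lys) → AAA (Lys) — synonymous.
Codon 5: GAC (Asp) → GAG (Glu) — missense.
Codon 6: CGT (Arg) → AGT (Ser) — missense.
Codon 7: TTA (Leu) → TTT (Phe) — missense.
Codon 8: CGT (Arg) → CGG (Arg) — synonymous.
Synonymous: 3 of 7.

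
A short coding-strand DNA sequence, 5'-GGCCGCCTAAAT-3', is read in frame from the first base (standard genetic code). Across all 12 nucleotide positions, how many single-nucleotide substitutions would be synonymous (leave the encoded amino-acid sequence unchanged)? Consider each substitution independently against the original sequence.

Codon 1 (GGC, Gly): 3 synonymous substitutions.
Codon 2 (CGC, Arg): 3 synonymous substitutions.
Codon 3 (CTA, Leu): 4 synonymous substitutions.
Codon 4 (AAT, Asn): 1 synonymous substitution.
Total: 3 + 3 + 4 + 1 = 11.

11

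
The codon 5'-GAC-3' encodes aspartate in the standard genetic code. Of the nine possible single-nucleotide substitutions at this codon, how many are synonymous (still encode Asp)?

1

Position 1: none → 0 synonymous.
Position 2: none → 0 synonymous.
Position 3: GAU → 1 synonymous.
Total: 0 + 0 + 1 = 1.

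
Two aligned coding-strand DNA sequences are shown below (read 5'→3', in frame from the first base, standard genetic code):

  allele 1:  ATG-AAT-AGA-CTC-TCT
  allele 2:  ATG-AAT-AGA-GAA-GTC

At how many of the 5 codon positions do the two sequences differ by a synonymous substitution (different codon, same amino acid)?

Codon 1: ATG Met / ATG Met — identical.
Codon 2: AAT Asn / AAT Asn — identical.
Codon 3: AGA Arg / AGA Arg — identical.
Codon 4: CTC Leu / GAA Glu — nonsynonymous.
Codon 5: TCT Ser / GTC Val — nonsynonymous.
Synonymous differences: 0.

0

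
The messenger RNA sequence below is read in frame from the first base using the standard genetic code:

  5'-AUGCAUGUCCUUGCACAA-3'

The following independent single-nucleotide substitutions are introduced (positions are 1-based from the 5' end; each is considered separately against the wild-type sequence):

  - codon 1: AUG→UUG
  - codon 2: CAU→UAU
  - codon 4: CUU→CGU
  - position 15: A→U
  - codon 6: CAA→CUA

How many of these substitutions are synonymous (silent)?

Codon 1: AUG (Met) → UUG (Leu) — missense.
Codon 2: CAU (His) → UAU (Tyr) — missense.
Codon 4: CUU (Leu) → CGU (Arg) — missense.
Codon 5: GCA (Ala) → GCU (Ala) — synonymous.
Codon 6: CAA (Gln) → CUA (Leu) — missense.
Synonymous: 1 of 5.

1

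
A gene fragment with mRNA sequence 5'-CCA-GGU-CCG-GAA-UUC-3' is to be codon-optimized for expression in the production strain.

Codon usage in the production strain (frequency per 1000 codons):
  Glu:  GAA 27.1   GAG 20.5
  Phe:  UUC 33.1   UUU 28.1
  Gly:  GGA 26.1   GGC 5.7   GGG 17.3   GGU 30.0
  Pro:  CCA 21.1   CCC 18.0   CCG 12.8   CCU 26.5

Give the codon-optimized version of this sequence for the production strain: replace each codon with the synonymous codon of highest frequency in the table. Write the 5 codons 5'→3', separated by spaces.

CCU GGU CCU GAA UUC

Codon 1 (Pro): best is CCU at 26.5.
Codon 2 (Gly): best is GGU at 30.0.
Codon 3 (Pro): best is CCU at 26.5.
Codon 4 (Glu): best is GAA at 27.1.
Codon 5 (Phe): best is UUC at 33.1.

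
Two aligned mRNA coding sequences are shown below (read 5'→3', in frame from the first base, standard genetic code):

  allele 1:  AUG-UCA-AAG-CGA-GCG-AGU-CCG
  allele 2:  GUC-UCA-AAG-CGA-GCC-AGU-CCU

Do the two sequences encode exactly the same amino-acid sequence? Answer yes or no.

no

Codon 1: AUG Met / GUC Val — nonsynonymous.
Codon 2: UCA Ser / UCA Ser — identical.
Codon 3: AAG Lys / AAG Lys — identical.
Codon 4: CGA Arg / CGA Arg — identical.
Codon 5: GCG Ala / GCC Ala — synonymous.
Codon 6: AGU Ser / AGU Ser — identical.
Codon 7: CCG Pro / CCU Pro — synonymous.
Nonsynonymous differences: 1 → different protein.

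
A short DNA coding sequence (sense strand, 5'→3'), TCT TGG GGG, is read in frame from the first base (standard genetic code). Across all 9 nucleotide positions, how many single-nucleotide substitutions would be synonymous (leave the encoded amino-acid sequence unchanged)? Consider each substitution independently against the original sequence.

6

Codon 1 (TCT, Ser): 3 synonymous substitutions.
Codon 2 (TGG, Trp): 0 synonymous substitutions.
Codon 3 (GGG, Gly): 3 synonymous substitutions.
Total: 3 + 0 + 3 = 6.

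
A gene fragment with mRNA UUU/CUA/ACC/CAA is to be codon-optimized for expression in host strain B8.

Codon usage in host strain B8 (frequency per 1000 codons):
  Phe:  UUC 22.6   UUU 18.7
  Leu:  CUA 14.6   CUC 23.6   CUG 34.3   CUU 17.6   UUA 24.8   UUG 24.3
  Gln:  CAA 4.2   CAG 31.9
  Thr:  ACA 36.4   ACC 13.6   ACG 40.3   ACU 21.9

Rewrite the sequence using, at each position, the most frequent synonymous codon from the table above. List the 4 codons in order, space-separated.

UUC CUG ACG CAG

Codon 1 (Phe): best is UUC at 22.6.
Codon 2 (Leu): best is CUG at 34.3.
Codon 3 (Thr): best is ACG at 40.3.
Codon 4 (Gln): best is CAG at 31.9.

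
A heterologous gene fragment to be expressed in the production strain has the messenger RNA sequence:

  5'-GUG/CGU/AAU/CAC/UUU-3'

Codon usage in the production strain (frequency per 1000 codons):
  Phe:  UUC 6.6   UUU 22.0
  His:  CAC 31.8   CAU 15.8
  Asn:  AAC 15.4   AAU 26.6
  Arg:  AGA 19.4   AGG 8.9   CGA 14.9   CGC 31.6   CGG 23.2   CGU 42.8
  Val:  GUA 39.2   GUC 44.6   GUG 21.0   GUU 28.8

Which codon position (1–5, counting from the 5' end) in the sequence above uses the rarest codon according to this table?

Codon 1 GUG (Val): 21.0 per 1000.
Codon 2 CGU (Arg): 42.8 per 1000.
Codon 3 AAU (Asn): 26.6 per 1000.
Codon 4 CAC (His): 31.8 per 1000.
Codon 5 UUU (Phe): 22.0 per 1000.
Lowest frequency is 21.0 at codon 1.

1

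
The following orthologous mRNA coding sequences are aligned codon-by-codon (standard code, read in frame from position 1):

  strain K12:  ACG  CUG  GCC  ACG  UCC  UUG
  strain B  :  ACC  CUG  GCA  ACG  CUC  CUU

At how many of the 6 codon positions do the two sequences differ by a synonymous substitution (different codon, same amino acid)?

Codon 1: ACG Thr / ACC Thr — synonymous.
Codon 2: CUG Leu / CUG Leu — identical.
Codon 3: GCC Ala / GCA Ala — synonymous.
Codon 4: ACG Thr / ACG Thr — identical.
Codon 5: UCC Ser / CUC Leu — nonsynonymous.
Codon 6: UUG Leu / CUU Leu — synonymous.
Synonymous differences: 3.

3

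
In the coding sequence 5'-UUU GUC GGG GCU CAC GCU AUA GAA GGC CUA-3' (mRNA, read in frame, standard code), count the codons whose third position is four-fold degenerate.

Codon 1 UUU (Phe): third position 2-fold.
Codon 2 GUC (Val): third position 4-fold.
Codon 3 GGG (Gly): third position 4-fold.
Codon 4 GCU (Ala): third position 4-fold.
Codon 5 CAC (His): third position 2-fold.
Codon 6 GCU (Ala): third position 4-fold.
Codon 7 AUA (Ile): third position 3-fold.
Codon 8 GAA (Glu): third position 2-fold.
Codon 9 GGC (Gly): third position 4-fold.
Codon 10 CUA (Leu): third position 4-fold.
Four-fold degenerate third positions: 6.

6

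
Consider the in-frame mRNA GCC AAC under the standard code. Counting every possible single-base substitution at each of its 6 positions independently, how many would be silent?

Codon 1 (GCC, Ala): 3 synonymous substitutions.
Codon 2 (AAC, Asn): 1 synonymous substitution.
Total: 3 + 1 = 4.

4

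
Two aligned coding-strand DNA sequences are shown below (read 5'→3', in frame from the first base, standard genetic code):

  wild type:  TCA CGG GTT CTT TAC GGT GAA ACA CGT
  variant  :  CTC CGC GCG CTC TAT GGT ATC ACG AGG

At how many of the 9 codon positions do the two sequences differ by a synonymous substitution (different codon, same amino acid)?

Codon 1: TCA Ser / CTC Leu — nonsynonymous.
Codon 2: CGG Arg / CGC Arg — synonymous.
Codon 3: GTT Val / GCG Ala — nonsynonymous.
Codon 4: CTT Leu / CTC Leu — synonymous.
Codon 5: TAC Tyr / TAT Tyr — synonymous.
Codon 6: GGT Gly / GGT Gly — identical.
Codon 7: GAA Glu / ATC Ile — nonsynonymous.
Codon 8: ACA Thr / ACG Thr — synonymous.
Codon 9: CGT Arg / AGG Arg — synonymous.
Synonymous differences: 5.

5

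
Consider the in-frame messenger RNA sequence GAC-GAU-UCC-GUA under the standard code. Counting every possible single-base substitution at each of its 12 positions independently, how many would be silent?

Codon 1 (GAC, Asp): 1 synonymous substitution.
Codon 2 (GAU, Asp): 1 synonymous substitution.
Codon 3 (UCC, Ser): 3 synonymous substitutions.
Codon 4 (GUA, Val): 3 synonymous substitutions.
Total: 1 + 1 + 3 + 3 = 8.

8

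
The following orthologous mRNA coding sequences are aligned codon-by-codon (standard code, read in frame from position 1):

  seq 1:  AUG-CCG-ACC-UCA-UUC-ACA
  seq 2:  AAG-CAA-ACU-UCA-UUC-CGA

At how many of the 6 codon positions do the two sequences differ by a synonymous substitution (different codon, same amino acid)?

1

Codon 1: AUG Met / AAG Lys — nonsynonymous.
Codon 2: CCG Pro / CAA Gln — nonsynonymous.
Codon 3: ACC Thr / ACU Thr — synonymous.
Codon 4: UCA Ser / UCA Ser — identical.
Codon 5: UUC Phe / UUC Phe — identical.
Codon 6: ACA Thr / CGA Arg — nonsynonymous.
Synonymous differences: 1.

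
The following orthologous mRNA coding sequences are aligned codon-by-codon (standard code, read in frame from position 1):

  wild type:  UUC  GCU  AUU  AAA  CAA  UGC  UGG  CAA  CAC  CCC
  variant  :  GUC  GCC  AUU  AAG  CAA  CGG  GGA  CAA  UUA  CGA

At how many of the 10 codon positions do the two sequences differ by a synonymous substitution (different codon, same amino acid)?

2

Codon 1: UUC Phe / GUC Val — nonsynonymous.
Codon 2: GCU Ala / GCC Ala — synonymous.
Codon 3: AUU Ile / AUU Ile — identical.
Codon 4: AAA Lys / AAG Lys — synonymous.
Codon 5: CAA Gln / CAA Gln — identical.
Codon 6: UGC Cys / CGG Arg — nonsynonymous.
Codon 7: UGG Trp / GGA Gly — nonsynonymous.
Codon 8: CAA Gln / CAA Gln — identical.
Codon 9: CAC His / UUA Leu — nonsynonymous.
Codon 10: CCC Pro / CGA Arg — nonsynonymous.
Synonymous differences: 2.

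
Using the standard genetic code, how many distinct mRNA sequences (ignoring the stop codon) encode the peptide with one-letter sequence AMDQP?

64

Ala: 4 codons.
Met: 1 codon.
Asp: 2 codons.
Gln: 2 codons.
Pro: 4 codons.
4 × 1 × 2 × 2 × 4 = 64.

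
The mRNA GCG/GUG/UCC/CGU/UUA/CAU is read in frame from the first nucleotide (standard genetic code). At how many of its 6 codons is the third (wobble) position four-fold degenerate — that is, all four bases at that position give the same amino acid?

4

Codon 1 GCG (Ala): third position 4-fold.
Codon 2 GUG (Val): third position 4-fold.
Codon 3 UCC (Ser): third position 4-fold.
Codon 4 CGU (Arg): third position 4-fold.
Codon 5 UUA (Leu): third position 2-fold.
Codon 6 CAU (His): third position 2-fold.
Four-fold degenerate third positions: 4.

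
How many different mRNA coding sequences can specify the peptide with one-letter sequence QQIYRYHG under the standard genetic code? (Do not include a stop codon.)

2304

Gln: 2 codons.
Gln: 2 codons.
Ile: 3 codons.
Tyr: 2 codons.
Arg: 6 codons.
Tyr: 2 codons.
His: 2 codons.
Gly: 4 codons.
2 × 2 × 3 × 2 × 6 × 2 × 2 × 4 = 2304.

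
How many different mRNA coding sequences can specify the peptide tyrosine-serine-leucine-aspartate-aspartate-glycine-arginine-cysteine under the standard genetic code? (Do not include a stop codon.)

13824

Tyr: 2 codons.
Ser: 6 codons.
Leu: 6 codons.
Asp: 2 codons.
Asp: 2 codons.
Gly: 4 codons.
Arg: 6 codons.
Cys: 2 codons.
2 × 6 × 6 × 2 × 2 × 4 × 6 × 2 = 13824.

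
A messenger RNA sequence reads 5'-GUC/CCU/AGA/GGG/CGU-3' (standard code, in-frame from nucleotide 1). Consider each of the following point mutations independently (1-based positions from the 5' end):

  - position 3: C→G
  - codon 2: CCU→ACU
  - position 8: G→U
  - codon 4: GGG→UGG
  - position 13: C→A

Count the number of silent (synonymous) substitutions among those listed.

Codon 1: GUC (Val) → GUG (Val) — synonymous.
Codon 2: CCU (Pro) → ACU (Thr) — missense.
Codon 3: AGA (Arg) → AUA (Ile) — missense.
Codon 4: GGG (Gly) → UGG (Trp) — missense.
Codon 5: CGU (Arg) → AGU (Ser) — missense.
Synonymous: 1 of 5.

1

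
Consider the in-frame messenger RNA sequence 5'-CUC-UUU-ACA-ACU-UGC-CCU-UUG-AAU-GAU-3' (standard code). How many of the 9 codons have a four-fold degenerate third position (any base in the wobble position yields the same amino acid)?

Codon 1 CUC (Leu): third position 4-fold.
Codon 2 UUU (Phe): third position 2-fold.
Codon 3 ACA (Thr): third position 4-fold.
Codon 4 ACU (Thr): third position 4-fold.
Codon 5 UGC (Cys): third position 2-fold.
Codon 6 CCU (Pro): third position 4-fold.
Codon 7 UUG (Leu): third position 2-fold.
Codon 8 AAU (Asn): third position 2-fold.
Codon 9 GAU (Asp): third position 2-fold.
Four-fold degenerate third positions: 4.

4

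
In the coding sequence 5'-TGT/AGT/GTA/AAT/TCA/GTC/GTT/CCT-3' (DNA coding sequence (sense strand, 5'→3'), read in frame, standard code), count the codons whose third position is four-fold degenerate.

5

Codon 1 TGT (Cys): third position 2-fold.
Codon 2 AGT (Ser): third position 2-fold.
Codon 3 GTA (Val): third position 4-fold.
Codon 4 AAT (Asn): third position 2-fold.
Codon 5 TCA (Ser): third position 4-fold.
Codon 6 GTC (Val): third position 4-fold.
Codon 7 GTT (Val): third position 4-fold.
Codon 8 CCT (Pro): third position 4-fold.
Four-fold degenerate third positions: 5.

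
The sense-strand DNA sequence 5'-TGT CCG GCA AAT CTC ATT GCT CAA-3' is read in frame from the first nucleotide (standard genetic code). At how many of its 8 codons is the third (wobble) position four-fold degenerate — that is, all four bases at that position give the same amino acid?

4

Codon 1 TGT (Cys): third position 2-fold.
Codon 2 CCG (Pro): third position 4-fold.
Codon 3 GCA (Ala): third position 4-fold.
Codon 4 AAT (Asn): third position 2-fold.
Codon 5 CTC (Leu): third position 4-fold.
Codon 6 ATT (Ile): third position 3-fold.
Codon 7 GCT (Ala): third position 4-fold.
Codon 8 CAA (Gln): third position 2-fold.
Four-fold degenerate third positions: 4.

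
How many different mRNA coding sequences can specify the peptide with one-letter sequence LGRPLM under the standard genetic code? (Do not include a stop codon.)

Leu: 6 codons.
Gly: 4 codons.
Arg: 6 codons.
Pro: 4 codons.
Leu: 6 codons.
Met: 1 codon.
6 × 4 × 6 × 4 × 6 × 1 = 3456.

3456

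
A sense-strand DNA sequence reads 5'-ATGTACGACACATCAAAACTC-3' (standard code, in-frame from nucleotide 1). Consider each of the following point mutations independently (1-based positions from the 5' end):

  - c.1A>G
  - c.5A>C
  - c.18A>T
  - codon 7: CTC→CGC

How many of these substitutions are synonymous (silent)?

Codon 1: ATG (Met) → GTG (Val) — missense.
Codon 2: TAC (Tyr) → TCC (Ser) — missense.
Codon 6: AAA (Lys) → AAT (Asn) — missense.
Codon 7: CTC (Leu) → CGC (Arg) — missense.
Synonymous: 0 of 4.

0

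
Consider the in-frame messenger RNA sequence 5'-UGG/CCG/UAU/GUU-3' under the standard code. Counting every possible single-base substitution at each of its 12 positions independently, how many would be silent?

7

Codon 1 (UGG, Trp): 0 synonymous substitutions.
Codon 2 (CCG, Pro): 3 synonymous substitutions.
Codon 3 (UAU, Tyr): 1 synonymous substitution.
Codon 4 (GUU, Val): 3 synonymous substitutions.
Total: 0 + 3 + 1 + 3 = 7.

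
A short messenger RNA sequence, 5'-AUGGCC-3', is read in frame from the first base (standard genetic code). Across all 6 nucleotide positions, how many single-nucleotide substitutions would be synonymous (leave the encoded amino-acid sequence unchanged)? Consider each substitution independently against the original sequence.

3

Codon 1 (AUG, Met): 0 synonymous substitutions.
Codon 2 (GCC, Ala): 3 synonymous substitutions.
Total: 0 + 3 = 3.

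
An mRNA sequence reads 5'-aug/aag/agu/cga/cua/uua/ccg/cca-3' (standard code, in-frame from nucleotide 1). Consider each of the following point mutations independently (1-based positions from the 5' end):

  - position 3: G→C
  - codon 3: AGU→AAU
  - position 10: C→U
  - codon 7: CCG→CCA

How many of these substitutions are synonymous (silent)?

Codon 1: AUG (Met) → AUC (Ile) — missense.
Codon 3: AGU (Ser) → AAU (Asn) — missense.
Codon 4: CGA (Arg) → UGA (Stop) — nonsense.
Codon 7: CCG (Pro) → CCA (Pro) — synonymous.
Synonymous: 1 of 4.

1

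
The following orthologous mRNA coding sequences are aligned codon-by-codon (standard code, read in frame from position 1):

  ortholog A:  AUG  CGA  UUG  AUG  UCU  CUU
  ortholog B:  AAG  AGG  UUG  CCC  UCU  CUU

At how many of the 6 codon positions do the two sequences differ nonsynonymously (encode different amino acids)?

2

Codon 1: AUG Met / AAG Lys — nonsynonymous.
Codon 2: CGA Arg / AGG Arg — synonymous.
Codon 3: UUG Leu / UUG Leu — identical.
Codon 4: AUG Met / CCC Pro — nonsynonymous.
Codon 5: UCU Ser / UCU Ser — identical.
Codon 6: CUU Leu / CUU Leu — identical.
Nonsynonymous differences: 2.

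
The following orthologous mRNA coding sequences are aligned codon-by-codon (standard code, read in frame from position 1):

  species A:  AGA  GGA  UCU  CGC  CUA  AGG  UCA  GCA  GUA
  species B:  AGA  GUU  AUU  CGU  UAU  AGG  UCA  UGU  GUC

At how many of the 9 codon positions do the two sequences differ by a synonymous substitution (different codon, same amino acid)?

Codon 1: AGA Arg / AGA Arg — identical.
Codon 2: GGA Gly / GUU Val — nonsynonymous.
Codon 3: UCU Ser / AUU Ile — nonsynonymous.
Codon 4: CGC Arg / CGU Arg — synonymous.
Codon 5: CUA Leu / UAU Tyr — nonsynonymous.
Codon 6: AGG Arg / AGG Arg — identical.
Codon 7: UCA Ser / UCA Ser — identical.
Codon 8: GCA Ala / UGU Cys — nonsynonymous.
Codon 9: GUA Val / GUC Val — synonymous.
Synonymous differences: 2.

2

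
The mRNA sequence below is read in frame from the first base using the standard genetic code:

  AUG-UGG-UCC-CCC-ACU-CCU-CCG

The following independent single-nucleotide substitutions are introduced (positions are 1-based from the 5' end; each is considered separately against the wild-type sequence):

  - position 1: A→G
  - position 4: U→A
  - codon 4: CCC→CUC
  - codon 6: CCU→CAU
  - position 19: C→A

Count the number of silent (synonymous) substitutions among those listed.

0

Codon 1: AUG (Met) → GUG (Val) — missense.
Codon 2: UGG (Trp) → AGG (Arg) — missense.
Codon 4: CCC (Pro) → CUC (Leu) — missense.
Codon 6: CCU (Pro) → CAU (His) — missense.
Codon 7: CCG (Pro) → ACG (Thr) — missense.
Synonymous: 0 of 5.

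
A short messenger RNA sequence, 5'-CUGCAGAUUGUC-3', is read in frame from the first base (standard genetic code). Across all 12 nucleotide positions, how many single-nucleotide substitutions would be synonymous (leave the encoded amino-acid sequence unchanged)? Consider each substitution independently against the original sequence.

Codon 1 (CUG, Leu): 4 synonymous substitutions.
Codon 2 (CAG, Gln): 1 synonymous substitution.
Codon 3 (AUU, Ile): 2 synonymous substitutions.
Codon 4 (GUC, Val): 3 synonymous substitutions.
Total: 4 + 1 + 2 + 3 = 10.

10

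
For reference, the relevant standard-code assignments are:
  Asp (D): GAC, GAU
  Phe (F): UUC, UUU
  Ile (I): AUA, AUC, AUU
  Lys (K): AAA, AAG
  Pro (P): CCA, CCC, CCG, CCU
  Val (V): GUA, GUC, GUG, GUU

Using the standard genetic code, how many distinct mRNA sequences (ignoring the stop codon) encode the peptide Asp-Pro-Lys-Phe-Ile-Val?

384

Asp: 2 codons.
Pro: 4 codons.
Lys: 2 codons.
Phe: 2 codons.
Ile: 3 codons.
Val: 4 codons.
2 × 4 × 2 × 2 × 3 × 4 = 384.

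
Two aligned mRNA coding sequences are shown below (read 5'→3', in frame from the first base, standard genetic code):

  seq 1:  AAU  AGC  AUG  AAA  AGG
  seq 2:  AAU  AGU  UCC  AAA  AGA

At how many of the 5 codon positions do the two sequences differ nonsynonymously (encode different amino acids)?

1

Codon 1: AAU Asn / AAU Asn — identical.
Codon 2: AGC Ser / AGU Ser — synonymous.
Codon 3: AUG Met / UCC Ser — nonsynonymous.
Codon 4: AAA Lys / AAA Lys — identical.
Codon 5: AGG Arg / AGA Arg — synonymous.
Nonsynonymous differences: 1.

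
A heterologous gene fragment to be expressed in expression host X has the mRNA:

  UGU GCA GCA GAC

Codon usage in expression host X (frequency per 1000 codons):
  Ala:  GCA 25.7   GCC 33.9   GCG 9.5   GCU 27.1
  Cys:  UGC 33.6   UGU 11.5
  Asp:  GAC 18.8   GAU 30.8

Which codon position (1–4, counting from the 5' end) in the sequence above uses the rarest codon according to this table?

Codon 1 UGU (Cys): 11.5 per 1000.
Codon 2 GCA (Ala): 25.7 per 1000.
Codon 3 GCA (Ala): 25.7 per 1000.
Codon 4 GAC (Asp): 18.8 per 1000.
Lowest frequency is 11.5 at codon 1.

1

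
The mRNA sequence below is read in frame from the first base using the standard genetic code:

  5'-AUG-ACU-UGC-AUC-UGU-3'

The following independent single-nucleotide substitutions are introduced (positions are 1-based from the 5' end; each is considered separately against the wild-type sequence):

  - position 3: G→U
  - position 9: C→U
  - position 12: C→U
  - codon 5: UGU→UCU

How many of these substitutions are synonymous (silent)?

2

Codon 1: AUG (Met) → AUU (Ile) — missense.
Codon 3: UGC (Cys) → UGU (Cys) — synonymous.
Codon 4: AUC (Ile) → AUU (Ile) — synonymous.
Codon 5: UGU (Cys) → UCU (Ser) — missense.
Synonymous: 2 of 4.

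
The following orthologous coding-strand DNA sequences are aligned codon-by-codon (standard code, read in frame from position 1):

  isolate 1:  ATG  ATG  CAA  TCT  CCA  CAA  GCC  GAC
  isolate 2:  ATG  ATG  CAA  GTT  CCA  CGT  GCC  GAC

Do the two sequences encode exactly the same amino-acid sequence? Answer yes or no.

Codon 1: ATG Met / ATG Met — identical.
Codon 2: ATG Met / ATG Met — identical.
Codon 3: CAA Gln / CAA Gln — identical.
Codon 4: TCT Ser / GTT Val — nonsynonymous.
Codon 5: CCA Pro / CCA Pro — identical.
Codon 6: CAA Gln / CGT Arg — nonsynonymous.
Codon 7: GCC Ala / GCC Ala — identical.
Codon 8: GAC Asp / GAC Asp — identical.
Nonsynonymous differences: 2 → different protein.

no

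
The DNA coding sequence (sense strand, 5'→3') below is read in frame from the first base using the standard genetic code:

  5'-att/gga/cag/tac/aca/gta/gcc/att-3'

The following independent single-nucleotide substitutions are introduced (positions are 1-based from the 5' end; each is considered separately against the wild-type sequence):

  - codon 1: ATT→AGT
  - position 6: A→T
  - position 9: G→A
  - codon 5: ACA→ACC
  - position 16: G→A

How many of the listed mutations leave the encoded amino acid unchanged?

Codon 1: ATT (Ile) → AGT (Ser) — missense.
Codon 2: GGA (Gly) → GGT (Gly) — synonymous.
Codon 3: CAG (Gln) → CAA (Gln) — synonymous.
Codon 5: ACA (Thr) → ACC (Thr) — synonymous.
Codon 6: GTA (Val) → ATA (Ile) — missense.
Synonymous: 3 of 5.

3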